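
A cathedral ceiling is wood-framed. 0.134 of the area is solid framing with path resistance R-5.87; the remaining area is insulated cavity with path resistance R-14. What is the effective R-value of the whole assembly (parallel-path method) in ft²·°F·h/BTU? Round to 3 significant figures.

U_eff = 0.866/14 + 0.134/5.87 = 0.06186 + 0.02283 = 0.08469
R_eff = 1/U_eff = 11.81 ft²·°F·h/BTU

11.8 ft²·°F·h/BTU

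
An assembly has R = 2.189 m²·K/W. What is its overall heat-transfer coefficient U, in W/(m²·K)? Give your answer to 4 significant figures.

0.4568 W/(m²·K)

U = 1/R = 1/2.189 = 0.45683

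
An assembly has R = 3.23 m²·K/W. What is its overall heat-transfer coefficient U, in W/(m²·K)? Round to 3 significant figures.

U = 1/R = 1/3.23 = 0.3096

0.310 W/(m²·K)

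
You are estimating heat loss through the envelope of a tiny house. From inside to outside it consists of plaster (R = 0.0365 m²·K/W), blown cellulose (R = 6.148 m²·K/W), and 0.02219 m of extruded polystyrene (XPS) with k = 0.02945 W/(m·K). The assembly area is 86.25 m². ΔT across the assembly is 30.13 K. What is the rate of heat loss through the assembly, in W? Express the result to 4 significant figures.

374.6 W

0.02219/0.02945 = 0.75348
R_total = 0.0365 + 6.148 + 0.75348 = 6.938 m²·K/W
Q = A·ΔT/R = 86.25 × 30.13 / 6.938 = 374.56 W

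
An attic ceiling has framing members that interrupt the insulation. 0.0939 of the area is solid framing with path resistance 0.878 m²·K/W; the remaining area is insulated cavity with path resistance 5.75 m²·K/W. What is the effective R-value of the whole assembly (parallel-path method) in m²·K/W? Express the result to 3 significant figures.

3.78 m²·K/W

U_eff = 0.9061/5.75 + 0.0939/0.878 = 0.1576 + 0.1069 = 0.2645
R_eff = 1/U_eff = 3.78 m²·K/W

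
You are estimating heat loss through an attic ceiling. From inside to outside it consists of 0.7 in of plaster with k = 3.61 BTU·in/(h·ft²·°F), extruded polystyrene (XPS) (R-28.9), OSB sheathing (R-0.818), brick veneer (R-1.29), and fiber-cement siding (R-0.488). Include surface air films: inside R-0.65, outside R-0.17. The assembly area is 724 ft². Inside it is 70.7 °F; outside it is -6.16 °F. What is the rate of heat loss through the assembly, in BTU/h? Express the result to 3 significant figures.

1710 BTU/h

0.7/3.61 = 0.1939
R_total = 0.65 + 0.1939 + 28.9 + 0.818 + 1.29 + 0.488 + 0.17 = 32.51 ft²·°F·h/BTU
Q = A·ΔT/R = 724 × (70.7 − (-6.16)) / 32.51 = 1712 BTU/h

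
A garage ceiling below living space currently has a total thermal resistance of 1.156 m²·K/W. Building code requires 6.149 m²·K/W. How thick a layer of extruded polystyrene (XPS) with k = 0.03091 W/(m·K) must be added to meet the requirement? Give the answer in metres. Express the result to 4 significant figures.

ΔR = 6.149 − 1.156 = 4.993 m²·K/W
L = ΔR × k = 4.993 × 0.03091 = 0.15433 m

0.1543 m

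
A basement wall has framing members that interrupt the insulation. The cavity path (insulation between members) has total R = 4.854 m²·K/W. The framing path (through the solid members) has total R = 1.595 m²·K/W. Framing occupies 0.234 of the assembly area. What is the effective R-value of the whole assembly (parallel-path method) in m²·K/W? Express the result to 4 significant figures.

3.284 m²·K/W

U_eff = 0.766/4.854 + 0.234/1.595 = 0.15781 + 0.14671 = 0.30452
R_eff = 1/U_eff = 3.2839 m²·K/W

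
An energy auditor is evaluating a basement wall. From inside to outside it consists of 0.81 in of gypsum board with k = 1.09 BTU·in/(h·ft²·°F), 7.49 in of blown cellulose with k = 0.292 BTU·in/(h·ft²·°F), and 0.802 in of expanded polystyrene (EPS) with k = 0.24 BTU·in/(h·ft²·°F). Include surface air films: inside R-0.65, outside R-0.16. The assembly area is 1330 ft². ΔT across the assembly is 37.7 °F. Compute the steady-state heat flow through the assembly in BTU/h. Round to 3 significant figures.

0.81/1.09 = 0.7431
7.49/0.292 = 25.65
0.802/0.24 = 3.342
R_total = 0.65 + 0.7431 + 25.65 + 3.342 + 0.16 = 30.55 ft²·°F·h/BTU
Q = A·ΔT/R = 1330 × 37.7 / 30.55 = 1642 BTU/h

1640 BTU/h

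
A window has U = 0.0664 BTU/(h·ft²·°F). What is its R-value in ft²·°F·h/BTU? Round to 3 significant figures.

15.1 ft²·°F·h/BTU

R = 1/U = 1/0.0664 = 15.06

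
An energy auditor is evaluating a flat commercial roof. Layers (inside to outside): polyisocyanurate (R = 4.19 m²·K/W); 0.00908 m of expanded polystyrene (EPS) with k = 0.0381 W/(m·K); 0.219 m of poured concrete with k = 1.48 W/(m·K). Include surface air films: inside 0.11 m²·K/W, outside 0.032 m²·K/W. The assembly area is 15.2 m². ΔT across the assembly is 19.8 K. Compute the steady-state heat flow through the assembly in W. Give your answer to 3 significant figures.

63.8 W

0.00908/0.0381 = 0.2383
0.219/1.48 = 0.148
R_total = 0.11 + 4.19 + 0.2383 + 0.148 + 0.032 = 4.718 m²·K/W
Q = A·ΔT/R = 15.2 × 19.8 / 4.718 = 63.79 W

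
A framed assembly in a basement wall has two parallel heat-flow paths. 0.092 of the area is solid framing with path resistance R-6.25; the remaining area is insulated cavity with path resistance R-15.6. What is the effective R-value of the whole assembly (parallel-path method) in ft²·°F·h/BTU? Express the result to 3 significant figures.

13.7 ft²·°F·h/BTU

U_eff = 0.908/15.6 + 0.092/6.25 = 0.05821 + 0.01472 = 0.07293
R_eff = 1/U_eff = 13.71 ft²·°F·h/BTU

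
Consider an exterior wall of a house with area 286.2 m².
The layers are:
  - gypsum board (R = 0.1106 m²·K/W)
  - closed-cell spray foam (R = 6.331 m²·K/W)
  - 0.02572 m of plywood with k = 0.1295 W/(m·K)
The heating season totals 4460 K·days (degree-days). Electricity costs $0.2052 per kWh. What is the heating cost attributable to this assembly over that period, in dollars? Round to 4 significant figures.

0.02572/0.1295 = 0.19861
R_total = 0.1106 + 6.331 + 0.19861 = 6.6402 m²·K/W
E = A × HDD × 24 / R / 1000 = 286.2 × 4460 × 24 / 6.6402 / 1000 = 4613.5 kWh
Cost = 4613.5 × 0.2052 = $946.7

946.7 dollars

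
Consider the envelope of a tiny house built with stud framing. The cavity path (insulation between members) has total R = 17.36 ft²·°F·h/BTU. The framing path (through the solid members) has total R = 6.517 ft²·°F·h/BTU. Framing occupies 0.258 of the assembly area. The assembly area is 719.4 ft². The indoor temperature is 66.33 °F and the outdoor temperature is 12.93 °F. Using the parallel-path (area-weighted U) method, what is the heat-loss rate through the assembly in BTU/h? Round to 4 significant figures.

3163 BTU/h

U_eff = 0.742/17.36 + 0.258/6.517 = 0.042742 + 0.039589 = 0.082331
R_eff = 1/U_eff = 12.146 ft²·°F·h/BTU
Q = 719.4 × (66.33 − 12.93) / 12.146 = 3162.8 BTU/h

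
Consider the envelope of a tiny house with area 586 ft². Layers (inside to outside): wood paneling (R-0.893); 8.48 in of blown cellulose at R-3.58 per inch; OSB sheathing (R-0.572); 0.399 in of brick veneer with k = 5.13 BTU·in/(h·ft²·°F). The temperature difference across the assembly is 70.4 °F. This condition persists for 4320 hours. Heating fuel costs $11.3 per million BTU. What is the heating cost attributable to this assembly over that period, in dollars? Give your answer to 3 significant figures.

8.48 × 3.58 = 30.36
0.399/5.13 = 0.07778
R_total = 0.893 + 30.36 + 0.572 + 0.07778 = 31.9 ft²·°F·h/BTU
Q = 586 × 70.4 / 31.9 = 1293 BTU/h
E = 1293 × 4320 = 5587000 BTU
Cost = 5587000/10⁶ × 11.3 = $63.13

63.1 dollars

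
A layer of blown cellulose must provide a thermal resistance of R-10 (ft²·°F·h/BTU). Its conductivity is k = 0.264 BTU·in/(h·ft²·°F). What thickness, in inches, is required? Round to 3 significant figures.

2.64 in

L = R × k = 10 × 0.264 = 2.64 in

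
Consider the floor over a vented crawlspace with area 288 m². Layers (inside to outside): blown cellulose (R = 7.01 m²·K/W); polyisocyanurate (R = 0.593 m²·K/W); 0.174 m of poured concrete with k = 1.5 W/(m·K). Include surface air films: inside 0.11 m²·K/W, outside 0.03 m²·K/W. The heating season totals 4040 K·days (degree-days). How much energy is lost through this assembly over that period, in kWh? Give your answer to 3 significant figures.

0.174/1.5 = 0.116
R_total = 0.11 + 7.01 + 0.593 + 0.116 + 0.03 = 7.859 m²·K/W
E = A × HDD × 24 / R / 1000 = 288 × 4040 × 24 / 7.859 / 1000 = 3553 kWh

3550 kWh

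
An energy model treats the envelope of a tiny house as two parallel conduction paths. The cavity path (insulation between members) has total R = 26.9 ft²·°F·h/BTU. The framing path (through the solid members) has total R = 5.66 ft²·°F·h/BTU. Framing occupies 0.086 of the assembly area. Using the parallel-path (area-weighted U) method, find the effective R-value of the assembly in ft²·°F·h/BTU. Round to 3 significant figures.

20.3 ft²·°F·h/BTU

U_eff = 0.914/26.9 + 0.086/5.66 = 0.03398 + 0.01519 = 0.04917
R_eff = 1/U_eff = 20.34 ft²·°F·h/BTU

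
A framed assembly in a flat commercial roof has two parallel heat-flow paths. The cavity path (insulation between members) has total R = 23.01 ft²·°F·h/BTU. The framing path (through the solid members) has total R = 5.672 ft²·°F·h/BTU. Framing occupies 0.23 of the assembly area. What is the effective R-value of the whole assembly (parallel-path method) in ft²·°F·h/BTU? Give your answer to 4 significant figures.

U_eff = 0.77/23.01 + 0.23/5.672 = 0.033464 + 0.04055 = 0.074014
R_eff = 1/U_eff = 13.511 ft²·°F·h/BTU

13.51 ft²·°F·h/BTU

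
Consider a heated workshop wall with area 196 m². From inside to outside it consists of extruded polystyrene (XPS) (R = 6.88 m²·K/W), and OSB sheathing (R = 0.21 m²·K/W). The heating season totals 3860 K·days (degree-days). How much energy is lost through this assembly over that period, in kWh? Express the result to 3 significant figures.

2560 kWh

R_total = 6.88 + 0.21 = 7.09 m²·K/W
E = A × HDD × 24 / R / 1000 = 196 × 3860 × 24 / 7.09 / 1000 = 2561 kWh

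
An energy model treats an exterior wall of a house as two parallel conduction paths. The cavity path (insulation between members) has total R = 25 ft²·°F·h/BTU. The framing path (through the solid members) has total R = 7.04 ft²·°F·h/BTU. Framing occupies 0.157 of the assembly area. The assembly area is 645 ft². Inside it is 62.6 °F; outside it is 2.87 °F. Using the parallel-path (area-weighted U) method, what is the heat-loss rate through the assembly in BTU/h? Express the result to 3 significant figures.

2160 BTU/h

U_eff = 0.843/25 + 0.157/7.04 = 0.03372 + 0.0223 = 0.05602
R_eff = 1/U_eff = 17.85 ft²·°F·h/BTU
Q = 645 × (62.6 − 2.87) / 17.85 = 2158 BTU/h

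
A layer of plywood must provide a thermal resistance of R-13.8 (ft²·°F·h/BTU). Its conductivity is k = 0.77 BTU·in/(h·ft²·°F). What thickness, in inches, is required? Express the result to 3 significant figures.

10.6 in

L = R × k = 13.8 × 0.77 = 10.63 in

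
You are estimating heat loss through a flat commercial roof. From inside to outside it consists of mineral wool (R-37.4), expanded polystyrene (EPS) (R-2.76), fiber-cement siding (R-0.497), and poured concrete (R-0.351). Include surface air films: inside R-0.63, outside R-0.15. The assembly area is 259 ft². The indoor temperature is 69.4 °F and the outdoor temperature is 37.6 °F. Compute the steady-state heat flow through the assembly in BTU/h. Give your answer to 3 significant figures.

197 BTU/h

R_total = 0.63 + 37.4 + 2.76 + 0.497 + 0.351 + 0.15 = 41.79 ft²·°F·h/BTU
Q = A·ΔT/R = 259 × (69.4 − 37.6) / 41.79 = 197.1 BTU/h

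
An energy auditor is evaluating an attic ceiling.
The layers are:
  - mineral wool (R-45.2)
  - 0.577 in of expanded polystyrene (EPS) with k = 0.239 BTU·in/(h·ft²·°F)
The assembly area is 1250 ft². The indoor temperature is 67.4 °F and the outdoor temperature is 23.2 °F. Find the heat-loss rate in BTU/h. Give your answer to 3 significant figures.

0.577/0.239 = 2.414
R_total = 45.2 + 2.414 = 47.61 ft²·°F·h/BTU
Q = A·ΔT/R = 1250 × (67.4 − 23.2) / 47.61 = 1160 BTU/h

1160 BTU/h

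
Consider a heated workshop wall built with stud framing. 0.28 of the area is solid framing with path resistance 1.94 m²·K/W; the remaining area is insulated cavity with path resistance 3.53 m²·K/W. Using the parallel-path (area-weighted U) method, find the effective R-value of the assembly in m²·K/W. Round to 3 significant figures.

U_eff = 0.72/3.53 + 0.28/1.94 = 0.204 + 0.1443 = 0.3483
R_eff = 1/U_eff = 2.871 m²·K/W

2.87 m²·K/W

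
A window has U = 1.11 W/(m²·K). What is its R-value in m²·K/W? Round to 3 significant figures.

0.901 m²·K/W

R = 1/U = 1/1.11 = 0.9009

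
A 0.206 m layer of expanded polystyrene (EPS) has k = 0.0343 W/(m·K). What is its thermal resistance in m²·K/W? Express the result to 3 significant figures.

R = L/k = 0.206/0.0343 = 6.006 m²·K/W

6.01 m²·K/W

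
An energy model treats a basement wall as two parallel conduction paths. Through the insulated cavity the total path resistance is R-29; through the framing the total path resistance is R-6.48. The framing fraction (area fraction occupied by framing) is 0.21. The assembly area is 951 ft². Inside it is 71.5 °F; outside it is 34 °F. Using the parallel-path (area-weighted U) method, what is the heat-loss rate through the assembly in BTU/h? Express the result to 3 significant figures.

2130 BTU/h

U_eff = 0.79/29 + 0.21/6.48 = 0.02724 + 0.03241 = 0.05965
R_eff = 1/U_eff = 16.76 ft²·°F·h/BTU
Q = 951 × (71.5 − 34) / 16.76 = 2127 BTU/h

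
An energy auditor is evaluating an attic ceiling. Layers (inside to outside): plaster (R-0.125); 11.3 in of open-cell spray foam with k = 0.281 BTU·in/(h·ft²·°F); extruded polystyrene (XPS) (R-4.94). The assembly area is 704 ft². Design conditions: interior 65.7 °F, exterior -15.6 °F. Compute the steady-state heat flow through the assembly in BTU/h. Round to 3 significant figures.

1260 BTU/h

11.3/0.281 = 40.21
R_total = 0.125 + 40.21 + 4.94 = 45.28 ft²·°F·h/BTU
Q = A·ΔT/R = 704 × (65.7 − (-15.6)) / 45.28 = 1264 BTU/h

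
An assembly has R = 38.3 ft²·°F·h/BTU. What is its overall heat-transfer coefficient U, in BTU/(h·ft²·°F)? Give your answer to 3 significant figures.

0.0261 BTU/(h·ft²·°F)

U = 1/R = 1/38.3 = 0.02611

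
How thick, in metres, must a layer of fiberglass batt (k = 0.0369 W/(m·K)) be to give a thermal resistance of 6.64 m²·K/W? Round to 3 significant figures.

L = R·k = 6.64 × 0.0369 = 0.245 m

0.245 m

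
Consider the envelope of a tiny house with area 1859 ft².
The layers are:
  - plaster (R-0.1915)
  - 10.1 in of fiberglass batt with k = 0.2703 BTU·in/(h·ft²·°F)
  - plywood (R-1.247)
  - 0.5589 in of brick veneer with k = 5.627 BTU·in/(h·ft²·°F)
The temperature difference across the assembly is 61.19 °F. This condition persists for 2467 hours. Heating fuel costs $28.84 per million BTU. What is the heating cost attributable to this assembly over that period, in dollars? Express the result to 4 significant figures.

10.1/0.2703 = 37.366
0.5589/5.627 = 0.099325
R_total = 0.1915 + 37.366 + 1.247 + 0.099325 = 38.904 ft²·°F·h/BTU
Q = 1859 × 61.19 / 38.904 = 2923.9 BTU/h
E = 2923.9 × 2467 = 7213400 BTU
Cost = 7213400/10⁶ × 28.84 = $208.03

208.0 dollars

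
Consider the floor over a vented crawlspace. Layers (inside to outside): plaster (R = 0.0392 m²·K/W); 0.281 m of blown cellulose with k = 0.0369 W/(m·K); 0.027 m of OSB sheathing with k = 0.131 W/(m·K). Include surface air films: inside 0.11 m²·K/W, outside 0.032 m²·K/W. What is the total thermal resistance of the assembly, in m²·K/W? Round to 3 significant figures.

8.00 m²·K/W

0.281/0.0369 = 7.615
0.027/0.131 = 0.2061
R_total = 0.11 + 0.0392 + 7.615 + 0.2061 + 0.032 = 8.002 m²·K/W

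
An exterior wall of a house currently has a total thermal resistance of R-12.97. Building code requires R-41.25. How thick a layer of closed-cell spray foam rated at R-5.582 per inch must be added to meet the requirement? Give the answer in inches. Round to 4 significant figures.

ΔR = 41.25 − 12.97 = 28.28 ft²·°F·h/BTU
L = ΔR / (R/in) = 28.28/5.582 = 5.0663 in

5.066 in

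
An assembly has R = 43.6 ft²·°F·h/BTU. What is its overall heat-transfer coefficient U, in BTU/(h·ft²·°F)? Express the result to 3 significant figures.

0.0229 BTU/(h·ft²·°F)

U = 1/R = 1/43.6 = 0.02294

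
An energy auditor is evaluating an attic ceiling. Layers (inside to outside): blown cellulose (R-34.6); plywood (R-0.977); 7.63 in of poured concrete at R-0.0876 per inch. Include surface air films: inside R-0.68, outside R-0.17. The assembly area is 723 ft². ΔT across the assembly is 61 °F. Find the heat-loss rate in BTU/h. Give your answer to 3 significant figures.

7.63 × 0.0876 = 0.6684
R_total = 0.68 + 34.6 + 0.977 + 0.6684 + 0.17 = 37.1 ft²·°F·h/BTU
Q = A·ΔT/R = 723 × 61 / 37.1 = 1189 BTU/h

1190 BTU/h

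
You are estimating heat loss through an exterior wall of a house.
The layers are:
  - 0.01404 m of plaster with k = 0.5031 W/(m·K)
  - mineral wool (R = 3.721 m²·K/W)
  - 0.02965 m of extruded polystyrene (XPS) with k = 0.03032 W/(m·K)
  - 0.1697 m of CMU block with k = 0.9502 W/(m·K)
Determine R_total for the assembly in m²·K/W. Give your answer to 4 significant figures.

0.01404/0.5031 = 0.027907
0.02965/0.03032 = 0.9779
0.1697/0.9502 = 0.17859
R_total = 0.027907 + 3.721 + 0.9779 + 0.17859 = 4.9054 m²·K/W

4.905 m²·K/W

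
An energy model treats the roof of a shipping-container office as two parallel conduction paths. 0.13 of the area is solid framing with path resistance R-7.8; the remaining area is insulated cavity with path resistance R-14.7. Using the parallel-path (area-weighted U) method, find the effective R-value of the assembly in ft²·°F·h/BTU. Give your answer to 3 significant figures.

U_eff = 0.87/14.7 + 0.13/7.8 = 0.05918 + 0.01667 = 0.07585
R_eff = 1/U_eff = 13.18 ft²·°F·h/BTU

13.2 ft²·°F·h/BTU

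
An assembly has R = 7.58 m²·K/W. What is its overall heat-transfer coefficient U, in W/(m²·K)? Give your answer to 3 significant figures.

0.132 W/(m²·K)

U = 1/R = 1/7.58 = 0.1319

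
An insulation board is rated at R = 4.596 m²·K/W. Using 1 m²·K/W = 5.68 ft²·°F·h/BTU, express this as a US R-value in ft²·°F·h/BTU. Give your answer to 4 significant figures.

26.11 ft²·°F·h/BTU

R_US = 4.596 × 5.68 = 26.105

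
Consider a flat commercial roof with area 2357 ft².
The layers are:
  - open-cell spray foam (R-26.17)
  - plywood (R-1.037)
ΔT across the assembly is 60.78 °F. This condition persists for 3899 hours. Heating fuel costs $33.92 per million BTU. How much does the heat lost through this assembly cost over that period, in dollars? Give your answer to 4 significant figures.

696.4 dollars

R_total = 26.17 + 1.037 = 27.207 ft²·°F·h/BTU
Q = 2357 × 60.78 / 27.207 = 5265.5 BTU/h
E = 5265.5 × 3899 = 20530000 BTU
Cost = 20530000/10⁶ × 33.92 = $696.38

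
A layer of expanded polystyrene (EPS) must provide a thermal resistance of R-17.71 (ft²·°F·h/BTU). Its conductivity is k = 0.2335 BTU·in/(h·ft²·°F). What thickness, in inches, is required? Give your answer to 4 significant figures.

L = R × k = 17.71 × 0.2335 = 4.1353 in

4.135 in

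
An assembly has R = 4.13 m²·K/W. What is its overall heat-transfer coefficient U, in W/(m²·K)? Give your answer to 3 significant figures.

0.242 W/(m²·K)

U = 1/R = 1/4.13 = 0.2421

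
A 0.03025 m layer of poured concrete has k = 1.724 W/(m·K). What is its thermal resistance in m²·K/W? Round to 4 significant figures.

R = L/k = 0.03025/1.724 = 0.017546 m²·K/W

0.01755 m²·K/W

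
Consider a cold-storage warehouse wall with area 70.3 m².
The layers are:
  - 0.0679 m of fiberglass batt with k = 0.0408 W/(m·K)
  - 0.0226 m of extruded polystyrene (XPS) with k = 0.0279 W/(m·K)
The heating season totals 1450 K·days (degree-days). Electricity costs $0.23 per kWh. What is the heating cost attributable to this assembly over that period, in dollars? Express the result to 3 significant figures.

227 dollars

0.0679/0.0408 = 1.664
0.0226/0.0279 = 0.81
R_total = 1.664 + 0.81 = 2.474 m²·K/W
E = A × HDD × 24 / R / 1000 = 70.3 × 1450 × 24 / 2.474 / 1000 = 988.8 kWh
Cost = 988.8 × 0.23 = $227.4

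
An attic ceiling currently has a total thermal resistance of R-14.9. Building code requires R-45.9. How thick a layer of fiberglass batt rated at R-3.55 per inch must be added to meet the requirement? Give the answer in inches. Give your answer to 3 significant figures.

ΔR = 45.9 − 14.9 = 31 ft²·°F·h/BTU
L = ΔR / (R/in) = 31/3.55 = 8.732 in

8.73 in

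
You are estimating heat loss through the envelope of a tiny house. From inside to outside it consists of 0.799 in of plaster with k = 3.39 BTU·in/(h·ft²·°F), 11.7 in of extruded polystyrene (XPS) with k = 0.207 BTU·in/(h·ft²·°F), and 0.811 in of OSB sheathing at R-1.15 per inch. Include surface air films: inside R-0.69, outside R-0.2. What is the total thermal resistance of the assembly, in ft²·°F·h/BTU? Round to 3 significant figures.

0.799/3.39 = 0.2357
11.7/0.207 = 56.52
0.811 × 1.15 = 0.9326
R_total = 0.69 + 0.2357 + 56.52 + 0.9326 + 0.2 = 58.58 ft²·°F·h/BTU

58.6 ft²·°F·h/BTU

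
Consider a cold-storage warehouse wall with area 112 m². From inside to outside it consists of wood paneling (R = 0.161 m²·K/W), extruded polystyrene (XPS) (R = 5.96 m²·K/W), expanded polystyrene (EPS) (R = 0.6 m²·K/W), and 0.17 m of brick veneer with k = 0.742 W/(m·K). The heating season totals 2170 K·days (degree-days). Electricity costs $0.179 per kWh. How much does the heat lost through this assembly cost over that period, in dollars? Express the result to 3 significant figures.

0.17/0.742 = 0.2291
R_total = 0.161 + 5.96 + 0.6 + 0.2291 = 6.95 m²·K/W
E = A × HDD × 24 / R / 1000 = 112 × 2170 × 24 / 6.95 / 1000 = 839.3 kWh
Cost = 839.3 × 0.179 = $150.2

150 dollars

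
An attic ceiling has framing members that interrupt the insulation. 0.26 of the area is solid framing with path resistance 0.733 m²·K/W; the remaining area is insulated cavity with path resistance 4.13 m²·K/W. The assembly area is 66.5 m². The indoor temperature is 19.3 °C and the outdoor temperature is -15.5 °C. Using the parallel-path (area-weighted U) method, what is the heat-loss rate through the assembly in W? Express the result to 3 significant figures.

U_eff = 0.74/4.13 + 0.26/0.733 = 0.1792 + 0.3547 = 0.5339
R_eff = 1/U_eff = 1.873 m²·K/W
Q = 66.5 × (19.3 − (-15.5)) / 1.873 = 1236 W

1240 W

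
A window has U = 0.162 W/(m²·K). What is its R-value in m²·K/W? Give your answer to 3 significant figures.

R = 1/U = 1/0.162 = 6.173

6.17 m²·K/W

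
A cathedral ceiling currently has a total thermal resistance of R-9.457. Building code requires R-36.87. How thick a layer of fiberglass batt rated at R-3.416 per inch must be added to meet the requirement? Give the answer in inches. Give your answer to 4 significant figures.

8.025 in

ΔR = 36.87 − 9.457 = 27.413 ft²·°F·h/BTU
L = ΔR / (R/in) = 27.413/3.416 = 8.0249 in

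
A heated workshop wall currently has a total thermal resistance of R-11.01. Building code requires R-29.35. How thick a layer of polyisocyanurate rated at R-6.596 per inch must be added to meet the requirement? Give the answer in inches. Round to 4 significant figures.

2.780 in

ΔR = 29.35 − 11.01 = 18.34 ft²·°F·h/BTU
L = ΔR / (R/in) = 18.34/6.596 = 2.7805 in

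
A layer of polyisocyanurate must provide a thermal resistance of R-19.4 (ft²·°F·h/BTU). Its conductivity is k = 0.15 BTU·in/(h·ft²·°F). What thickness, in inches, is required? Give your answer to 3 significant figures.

2.91 in

L = R × k = 19.4 × 0.15 = 2.91 in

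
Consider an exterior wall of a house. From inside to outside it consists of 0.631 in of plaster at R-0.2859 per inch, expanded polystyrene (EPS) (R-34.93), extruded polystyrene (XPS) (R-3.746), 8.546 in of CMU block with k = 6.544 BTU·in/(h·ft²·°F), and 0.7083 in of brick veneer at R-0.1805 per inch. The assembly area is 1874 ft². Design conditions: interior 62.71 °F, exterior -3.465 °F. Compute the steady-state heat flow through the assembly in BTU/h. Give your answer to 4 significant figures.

0.631 × 0.2859 = 0.1804
8.546/6.544 = 1.3059
0.7083 × 0.1805 = 0.12785
R_total = 0.1804 + 34.93 + 3.746 + 1.3059 + 0.12785 = 40.29 ft²·°F·h/BTU
Q = A·ΔT/R = 1874 × (62.71 − (-3.465)) / 40.29 = 3078 BTU/h

3078 BTU/h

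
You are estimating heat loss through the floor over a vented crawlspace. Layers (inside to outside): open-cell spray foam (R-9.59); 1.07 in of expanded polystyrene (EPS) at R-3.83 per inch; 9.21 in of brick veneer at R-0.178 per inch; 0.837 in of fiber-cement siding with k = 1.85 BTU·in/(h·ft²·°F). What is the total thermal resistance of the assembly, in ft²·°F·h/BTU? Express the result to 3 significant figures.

15.8 ft²·°F·h/BTU

1.07 × 3.83 = 4.098
9.21 × 0.178 = 1.639
0.837/1.85 = 0.4524
R_total = 9.59 + 4.098 + 1.639 + 0.4524 = 15.78 ft²·°F·h/BTU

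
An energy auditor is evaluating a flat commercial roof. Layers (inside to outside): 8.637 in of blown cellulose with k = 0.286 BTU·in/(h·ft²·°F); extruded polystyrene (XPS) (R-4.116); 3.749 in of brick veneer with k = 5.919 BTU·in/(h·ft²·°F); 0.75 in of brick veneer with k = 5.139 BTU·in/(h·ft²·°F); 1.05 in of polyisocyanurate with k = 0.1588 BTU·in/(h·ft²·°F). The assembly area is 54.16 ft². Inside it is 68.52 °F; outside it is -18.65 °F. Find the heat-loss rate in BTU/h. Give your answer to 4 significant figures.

113.2 BTU/h

8.637/0.286 = 30.199
3.749/5.919 = 0.63338
0.75/5.139 = 0.14594
1.05/0.1588 = 6.6121
R_total = 30.199 + 4.116 + 0.63338 + 0.14594 + 6.6121 = 41.707 ft²·°F·h/BTU
Q = A·ΔT/R = 54.16 × (68.52 − (-18.65)) / 41.707 = 113.2 BTU/h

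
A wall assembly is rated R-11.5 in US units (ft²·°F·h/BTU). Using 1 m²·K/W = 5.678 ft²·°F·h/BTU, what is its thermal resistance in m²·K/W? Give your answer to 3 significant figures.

2.03 m²·K/W

R_SI = 11.5/5.678 = 2.025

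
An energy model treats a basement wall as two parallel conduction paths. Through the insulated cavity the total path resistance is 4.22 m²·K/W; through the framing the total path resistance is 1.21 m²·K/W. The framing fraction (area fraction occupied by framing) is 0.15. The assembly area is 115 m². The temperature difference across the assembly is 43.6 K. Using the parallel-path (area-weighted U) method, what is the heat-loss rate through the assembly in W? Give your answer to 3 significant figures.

U_eff = 0.85/4.22 + 0.15/1.21 = 0.2014 + 0.124 = 0.3254
R_eff = 1/U_eff = 3.073 m²·K/W
Q = 115 × 43.6 / 3.073 = 1631 W

1630 W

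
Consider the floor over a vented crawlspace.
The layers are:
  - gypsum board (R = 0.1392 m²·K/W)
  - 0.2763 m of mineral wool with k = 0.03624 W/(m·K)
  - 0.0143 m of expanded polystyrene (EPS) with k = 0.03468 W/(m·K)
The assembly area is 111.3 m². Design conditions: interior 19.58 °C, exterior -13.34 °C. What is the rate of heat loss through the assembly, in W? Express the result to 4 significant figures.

0.2763/0.03624 = 7.6242
0.0143/0.03468 = 0.41234
R_total = 0.1392 + 7.6242 + 0.41234 = 8.1757 m²·K/W
Q = A·ΔT/R = 111.3 × (19.58 − (-13.34)) / 8.1757 = 448.16 W

448.2 W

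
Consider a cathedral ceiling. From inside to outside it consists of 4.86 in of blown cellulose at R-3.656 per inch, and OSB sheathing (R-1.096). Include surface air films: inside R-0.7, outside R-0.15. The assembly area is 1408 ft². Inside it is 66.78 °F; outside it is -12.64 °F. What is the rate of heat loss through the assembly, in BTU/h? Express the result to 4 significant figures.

4.86 × 3.656 = 17.768
R_total = 0.7 + 17.768 + 1.096 + 0.15 = 19.714 ft²·°F·h/BTU
Q = A·ΔT/R = 1408 × (66.78 − (-12.64)) / 19.714 = 5672.2 BTU/h

5672 BTU/h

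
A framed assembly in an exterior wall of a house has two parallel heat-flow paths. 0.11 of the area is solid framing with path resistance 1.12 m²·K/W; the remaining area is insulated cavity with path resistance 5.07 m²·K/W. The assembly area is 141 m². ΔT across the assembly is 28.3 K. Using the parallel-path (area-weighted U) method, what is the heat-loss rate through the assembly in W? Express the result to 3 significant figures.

U_eff = 0.89/5.07 + 0.11/1.12 = 0.1755 + 0.09821 = 0.2738
R_eff = 1/U_eff = 3.653 m²·K/W
Q = 141 × 28.3 / 3.653 = 1092 W

1090 W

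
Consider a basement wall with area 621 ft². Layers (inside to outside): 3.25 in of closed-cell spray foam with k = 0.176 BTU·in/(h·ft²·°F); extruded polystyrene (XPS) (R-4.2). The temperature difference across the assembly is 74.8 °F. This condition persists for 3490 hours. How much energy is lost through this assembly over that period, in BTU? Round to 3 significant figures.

3.25/0.176 = 18.47
R_total = 18.47 + 4.2 = 22.67 ft²·°F·h/BTU
Q = 621 × 74.8 / 22.67 = 2049 BTU/h
E = 2049 × 3490 = 7152000 BTU

7150000 BTU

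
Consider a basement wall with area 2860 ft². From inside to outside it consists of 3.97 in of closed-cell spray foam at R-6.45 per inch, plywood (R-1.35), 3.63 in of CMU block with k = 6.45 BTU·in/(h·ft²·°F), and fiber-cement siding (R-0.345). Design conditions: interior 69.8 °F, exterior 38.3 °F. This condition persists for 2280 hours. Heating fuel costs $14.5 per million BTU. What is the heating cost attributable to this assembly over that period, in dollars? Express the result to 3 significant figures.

107 dollars

3.97 × 6.45 = 25.61
3.63/6.45 = 0.5628
R_total = 25.61 + 1.35 + 0.5628 + 0.345 = 27.86 ft²·°F·h/BTU
Q = 2860 × (69.8 − 38.3) / 27.86 = 3233 BTU/h
E = 3233 × 2280 = 7372000 BTU
Cost = 7372000/10⁶ × 14.5 = $106.9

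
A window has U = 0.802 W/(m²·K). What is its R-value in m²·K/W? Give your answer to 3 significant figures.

1.25 m²·K/W

R = 1/U = 1/0.802 = 1.247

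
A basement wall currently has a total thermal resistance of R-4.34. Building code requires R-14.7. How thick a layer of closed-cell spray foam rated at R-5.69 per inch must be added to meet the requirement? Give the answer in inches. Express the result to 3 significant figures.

ΔR = 14.7 − 4.34 = 10.36 ft²·°F·h/BTU
L = ΔR / (R/in) = 10.36/5.69 = 1.821 in

1.82 in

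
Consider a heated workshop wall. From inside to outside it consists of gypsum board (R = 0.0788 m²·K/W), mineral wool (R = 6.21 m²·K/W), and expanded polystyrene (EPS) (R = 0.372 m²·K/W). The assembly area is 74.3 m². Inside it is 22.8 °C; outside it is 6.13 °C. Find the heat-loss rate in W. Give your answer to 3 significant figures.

R_total = 0.0788 + 6.21 + 0.372 = 6.661 m²·K/W
Q = A·ΔT/R = 74.3 × (22.8 − 6.13) / 6.661 = 186 W

186 W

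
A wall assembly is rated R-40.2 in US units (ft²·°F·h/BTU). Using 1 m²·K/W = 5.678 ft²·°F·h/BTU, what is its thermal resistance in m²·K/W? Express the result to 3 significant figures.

R_SI = 40.2/5.678 = 7.08

7.08 m²·K/W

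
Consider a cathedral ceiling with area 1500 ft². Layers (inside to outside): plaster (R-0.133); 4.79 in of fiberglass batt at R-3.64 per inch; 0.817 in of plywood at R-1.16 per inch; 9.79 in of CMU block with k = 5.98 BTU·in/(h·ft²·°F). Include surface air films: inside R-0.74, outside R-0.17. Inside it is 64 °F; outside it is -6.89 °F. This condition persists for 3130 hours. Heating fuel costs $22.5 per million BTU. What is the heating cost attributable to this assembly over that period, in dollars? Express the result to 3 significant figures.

356 dollars

4.79 × 3.64 = 17.44
0.817 × 1.16 = 0.9477
9.79/5.98 = 1.637
R_total = 0.74 + 0.133 + 17.44 + 0.9477 + 1.637 + 0.17 = 21.06 ft²·°F·h/BTU
Q = 1500 × (64 − (-6.89)) / 21.06 = 5048 BTU/h
E = 5048 × 3130 = 15800000 BTU
Cost = 15800000/10⁶ × 22.5 = $355.5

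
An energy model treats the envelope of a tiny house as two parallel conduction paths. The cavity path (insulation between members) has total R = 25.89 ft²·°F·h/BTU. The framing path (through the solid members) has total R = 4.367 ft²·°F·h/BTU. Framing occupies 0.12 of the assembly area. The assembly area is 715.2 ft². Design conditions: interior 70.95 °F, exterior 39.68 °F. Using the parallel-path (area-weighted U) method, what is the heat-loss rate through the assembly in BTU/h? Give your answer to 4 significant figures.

U_eff = 0.88/25.89 + 0.12/4.367 = 0.03399 + 0.027479 = 0.061469
R_eff = 1/U_eff = 16.268 ft²·°F·h/BTU
Q = 715.2 × (70.95 − 39.68) / 16.268 = 1374.7 BTU/h

1375 BTU/h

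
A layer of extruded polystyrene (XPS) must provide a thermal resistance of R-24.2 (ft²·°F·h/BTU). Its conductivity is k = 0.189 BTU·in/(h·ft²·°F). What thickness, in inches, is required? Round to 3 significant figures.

4.57 in

L = R × k = 24.2 × 0.189 = 4.574 in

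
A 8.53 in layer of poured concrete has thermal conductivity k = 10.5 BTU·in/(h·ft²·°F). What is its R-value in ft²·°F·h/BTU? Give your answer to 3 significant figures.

R = L/k = 8.53/10.5 = 0.8124 ft²·°F·h/BTU

0.812 ft²·°F·h/BTU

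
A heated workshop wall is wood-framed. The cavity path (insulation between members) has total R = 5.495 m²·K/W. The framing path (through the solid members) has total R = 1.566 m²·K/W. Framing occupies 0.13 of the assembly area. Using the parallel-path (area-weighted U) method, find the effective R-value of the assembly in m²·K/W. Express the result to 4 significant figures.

U_eff = 0.87/5.495 + 0.13/1.566 = 0.15833 + 0.083014 = 0.24134
R_eff = 1/U_eff = 4.1435 m²·K/W

4.144 m²·K/W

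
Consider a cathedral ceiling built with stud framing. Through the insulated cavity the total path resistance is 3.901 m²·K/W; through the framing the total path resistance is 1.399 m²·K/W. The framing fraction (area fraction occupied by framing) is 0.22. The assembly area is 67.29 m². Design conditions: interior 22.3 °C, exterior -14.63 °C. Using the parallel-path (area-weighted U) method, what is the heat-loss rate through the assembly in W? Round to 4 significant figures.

887.7 W

U_eff = 0.78/3.901 + 0.22/1.399 = 0.19995 + 0.15726 = 0.3572
R_eff = 1/U_eff = 2.7995 m²·K/W
Q = 67.29 × (22.3 − (-14.63)) / 2.7995 = 887.66 W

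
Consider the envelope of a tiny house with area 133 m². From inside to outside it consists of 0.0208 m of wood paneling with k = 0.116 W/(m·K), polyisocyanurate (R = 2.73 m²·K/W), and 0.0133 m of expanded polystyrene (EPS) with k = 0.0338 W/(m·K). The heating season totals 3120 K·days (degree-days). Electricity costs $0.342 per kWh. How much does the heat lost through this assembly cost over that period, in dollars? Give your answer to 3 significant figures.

1030 dollars

0.0208/0.116 = 0.1793
0.0133/0.0338 = 0.3935
R_total = 0.1793 + 2.73 + 0.3935 = 3.303 m²·K/W
E = A × HDD × 24 / R / 1000 = 133 × 3120 × 24 / 3.303 / 1000 = 3015 kWh
Cost = 3015 × 0.342 = $1031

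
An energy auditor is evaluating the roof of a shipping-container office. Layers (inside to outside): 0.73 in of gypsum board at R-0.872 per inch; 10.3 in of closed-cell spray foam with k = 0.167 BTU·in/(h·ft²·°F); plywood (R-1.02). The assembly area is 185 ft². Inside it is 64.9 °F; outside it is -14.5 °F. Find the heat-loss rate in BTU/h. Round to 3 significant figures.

232 BTU/h

0.73 × 0.872 = 0.6366
10.3/0.167 = 61.68
R_total = 0.6366 + 61.68 + 1.02 = 63.33 ft²·°F·h/BTU
Q = A·ΔT/R = 185 × (64.9 − (-14.5)) / 63.33 = 231.9 BTU/h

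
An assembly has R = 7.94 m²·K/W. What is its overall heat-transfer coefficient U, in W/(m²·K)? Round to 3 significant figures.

U = 1/R = 1/7.94 = 0.1259

0.126 W/(m²·K)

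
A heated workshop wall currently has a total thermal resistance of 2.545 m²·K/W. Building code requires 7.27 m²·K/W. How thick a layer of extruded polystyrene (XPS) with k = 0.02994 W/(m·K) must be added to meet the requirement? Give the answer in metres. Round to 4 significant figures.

0.1415 m

ΔR = 7.27 − 2.545 = 4.725 m²·K/W
L = ΔR × k = 4.725 × 0.02994 = 0.14147 m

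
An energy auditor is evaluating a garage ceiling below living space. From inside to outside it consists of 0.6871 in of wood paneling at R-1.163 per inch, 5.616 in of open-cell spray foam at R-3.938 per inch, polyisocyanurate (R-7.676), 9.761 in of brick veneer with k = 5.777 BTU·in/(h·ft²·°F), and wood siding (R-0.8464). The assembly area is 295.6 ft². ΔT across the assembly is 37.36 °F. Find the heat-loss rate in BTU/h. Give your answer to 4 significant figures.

333.4 BTU/h

0.6871 × 1.163 = 0.7991
5.616 × 3.938 = 22.116
9.761/5.777 = 1.6896
R_total = 0.7991 + 22.116 + 7.676 + 1.6896 + 0.8464 = 33.127 ft²·°F·h/BTU
Q = A·ΔT/R = 295.6 × 37.36 / 33.127 = 333.37 BTU/h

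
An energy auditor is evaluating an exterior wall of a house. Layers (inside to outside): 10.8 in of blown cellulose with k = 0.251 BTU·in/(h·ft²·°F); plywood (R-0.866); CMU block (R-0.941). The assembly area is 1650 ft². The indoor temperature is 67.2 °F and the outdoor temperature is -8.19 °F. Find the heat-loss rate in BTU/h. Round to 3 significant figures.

10.8/0.251 = 43.03
R_total = 43.03 + 0.866 + 0.941 = 44.83 ft²·°F·h/BTU
Q = A·ΔT/R = 1650 × (67.2 − (-8.19)) / 44.83 = 2774 BTU/h

2770 BTU/h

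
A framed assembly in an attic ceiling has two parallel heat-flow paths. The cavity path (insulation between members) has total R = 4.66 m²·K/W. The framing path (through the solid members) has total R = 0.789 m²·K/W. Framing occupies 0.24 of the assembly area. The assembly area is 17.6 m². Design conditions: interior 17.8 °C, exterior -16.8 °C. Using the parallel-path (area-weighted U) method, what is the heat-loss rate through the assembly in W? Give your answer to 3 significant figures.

U_eff = 0.76/4.66 + 0.24/0.789 = 0.1631 + 0.3042 = 0.4673
R_eff = 1/U_eff = 2.14 m²·K/W
Q = 17.6 × (17.8 − (-16.8)) / 2.14 = 284.6 W

285 W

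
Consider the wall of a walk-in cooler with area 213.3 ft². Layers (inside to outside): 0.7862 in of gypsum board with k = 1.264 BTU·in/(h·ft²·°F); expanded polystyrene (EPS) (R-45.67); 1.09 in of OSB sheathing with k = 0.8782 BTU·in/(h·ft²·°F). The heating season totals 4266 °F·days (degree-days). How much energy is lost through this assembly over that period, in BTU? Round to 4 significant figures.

459400 BTU

0.7862/1.264 = 0.62199
1.09/0.8782 = 1.2412
R_total = 0.62199 + 45.67 + 1.2412 = 47.533 ft²·°F·h/BTU
E = A × HDD × 24 / R = 213.3 × 4266 × 24 / 47.533 = 459440 BTU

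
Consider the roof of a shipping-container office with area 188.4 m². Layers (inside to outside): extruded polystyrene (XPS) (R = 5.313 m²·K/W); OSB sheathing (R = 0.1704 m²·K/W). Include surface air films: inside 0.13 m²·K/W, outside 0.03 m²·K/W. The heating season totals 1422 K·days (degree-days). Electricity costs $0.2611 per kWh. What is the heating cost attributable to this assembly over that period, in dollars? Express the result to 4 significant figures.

297.5 dollars

R_total = 0.13 + 5.313 + 0.1704 + 0.03 = 5.6434 m²·K/W
E = A × HDD × 24 / R / 1000 = 188.4 × 1422 × 24 / 5.6434 / 1000 = 1139.3 kWh
Cost = 1139.3 × 0.2611 = $297.48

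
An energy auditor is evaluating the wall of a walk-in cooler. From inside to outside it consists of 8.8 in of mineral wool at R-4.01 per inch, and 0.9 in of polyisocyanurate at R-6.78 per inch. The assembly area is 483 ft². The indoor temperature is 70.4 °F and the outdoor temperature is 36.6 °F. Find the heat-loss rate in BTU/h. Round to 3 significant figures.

394 BTU/h

8.8 × 4.01 = 35.29
0.9 × 6.78 = 6.102
R_total = 35.29 + 6.102 = 41.39 ft²·°F·h/BTU
Q = A·ΔT/R = 483 × (70.4 − 36.6) / 41.39 = 394.4 BTU/h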